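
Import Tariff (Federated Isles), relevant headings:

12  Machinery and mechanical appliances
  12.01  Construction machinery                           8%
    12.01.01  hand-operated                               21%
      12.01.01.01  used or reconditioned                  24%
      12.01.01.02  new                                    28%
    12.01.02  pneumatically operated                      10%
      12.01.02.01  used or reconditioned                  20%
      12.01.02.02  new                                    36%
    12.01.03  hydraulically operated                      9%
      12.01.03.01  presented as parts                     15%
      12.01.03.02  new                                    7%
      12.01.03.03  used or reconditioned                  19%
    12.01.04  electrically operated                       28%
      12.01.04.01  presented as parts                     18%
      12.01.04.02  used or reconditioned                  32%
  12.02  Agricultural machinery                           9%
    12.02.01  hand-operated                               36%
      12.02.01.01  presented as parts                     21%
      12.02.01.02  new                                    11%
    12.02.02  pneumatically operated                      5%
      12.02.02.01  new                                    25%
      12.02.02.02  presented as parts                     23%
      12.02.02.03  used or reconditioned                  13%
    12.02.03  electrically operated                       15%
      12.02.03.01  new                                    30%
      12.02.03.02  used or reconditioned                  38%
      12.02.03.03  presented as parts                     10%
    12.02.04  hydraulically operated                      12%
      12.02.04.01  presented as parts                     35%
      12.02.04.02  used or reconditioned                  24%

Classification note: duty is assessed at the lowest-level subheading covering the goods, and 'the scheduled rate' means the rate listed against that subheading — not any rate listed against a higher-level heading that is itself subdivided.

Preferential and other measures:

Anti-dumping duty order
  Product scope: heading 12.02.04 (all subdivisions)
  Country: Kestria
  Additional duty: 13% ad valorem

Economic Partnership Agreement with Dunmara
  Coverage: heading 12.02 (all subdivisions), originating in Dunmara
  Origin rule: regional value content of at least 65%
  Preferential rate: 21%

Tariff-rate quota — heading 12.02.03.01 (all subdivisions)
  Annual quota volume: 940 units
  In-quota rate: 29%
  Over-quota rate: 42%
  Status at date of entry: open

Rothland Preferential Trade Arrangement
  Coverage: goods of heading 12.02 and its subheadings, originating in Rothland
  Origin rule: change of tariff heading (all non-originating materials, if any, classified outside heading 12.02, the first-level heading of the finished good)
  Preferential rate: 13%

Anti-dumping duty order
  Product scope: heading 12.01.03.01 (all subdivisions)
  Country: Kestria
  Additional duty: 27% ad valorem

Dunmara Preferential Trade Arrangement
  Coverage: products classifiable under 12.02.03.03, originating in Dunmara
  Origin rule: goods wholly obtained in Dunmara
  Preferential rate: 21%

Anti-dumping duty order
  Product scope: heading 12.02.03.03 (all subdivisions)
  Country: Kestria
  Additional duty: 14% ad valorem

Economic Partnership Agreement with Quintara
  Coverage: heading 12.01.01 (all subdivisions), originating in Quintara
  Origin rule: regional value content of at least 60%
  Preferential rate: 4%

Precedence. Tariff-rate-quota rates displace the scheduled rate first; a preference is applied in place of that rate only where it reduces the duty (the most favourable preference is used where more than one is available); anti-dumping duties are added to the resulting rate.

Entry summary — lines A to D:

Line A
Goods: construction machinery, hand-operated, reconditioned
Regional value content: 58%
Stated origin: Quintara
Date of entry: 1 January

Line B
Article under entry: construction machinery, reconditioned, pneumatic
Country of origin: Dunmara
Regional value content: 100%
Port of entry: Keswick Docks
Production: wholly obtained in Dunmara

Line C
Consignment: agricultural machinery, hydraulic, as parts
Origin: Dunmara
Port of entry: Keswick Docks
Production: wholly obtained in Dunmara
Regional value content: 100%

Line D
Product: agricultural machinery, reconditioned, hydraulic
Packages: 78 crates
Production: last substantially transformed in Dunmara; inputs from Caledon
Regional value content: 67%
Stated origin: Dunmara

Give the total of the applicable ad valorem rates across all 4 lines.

86%

Line A: construction → 12.01; hand-operated → 12.01.01; reconditioned → 12.01.01.01. Scheduled 24%. Quintara agreement on 12.01.01: RVC < 60%. → 24%.
Line B: construction → 12.01; pneumatic → 12.01.02; reconditioned → 12.01.02.01. Scheduled 20%. Dunmara agreement on 12.02: 12.01.02.01 not covered; Dunmara agreement on 12.02.03.03: 12.01.02.01 not covered. → 20%.
Line C: agricultural → 12.02; hydraulic → 12.02.04; as parts → 12.02.04.01. Scheduled 35%. Dunmara agreement on 12.02: RVC ≥ 65% → 21% available; Dunmara agreement on 12.02.03.03: 12.02.04.01 not covered; preferential 21%. → 21%.
Line D: agricultural → 12.02; hydraulic → 12.02.04; reconditioned → 12.02.04.02. Scheduled 24%. Dunmara agreement on 12.02: RVC ≥ 65% → 21% available; Dunmara agreement on 12.02.03.03: 12.02.04.02 not covered; preferential 21%. → 21%.
Sum: 24% + 20% + 21% + 21% = 86%.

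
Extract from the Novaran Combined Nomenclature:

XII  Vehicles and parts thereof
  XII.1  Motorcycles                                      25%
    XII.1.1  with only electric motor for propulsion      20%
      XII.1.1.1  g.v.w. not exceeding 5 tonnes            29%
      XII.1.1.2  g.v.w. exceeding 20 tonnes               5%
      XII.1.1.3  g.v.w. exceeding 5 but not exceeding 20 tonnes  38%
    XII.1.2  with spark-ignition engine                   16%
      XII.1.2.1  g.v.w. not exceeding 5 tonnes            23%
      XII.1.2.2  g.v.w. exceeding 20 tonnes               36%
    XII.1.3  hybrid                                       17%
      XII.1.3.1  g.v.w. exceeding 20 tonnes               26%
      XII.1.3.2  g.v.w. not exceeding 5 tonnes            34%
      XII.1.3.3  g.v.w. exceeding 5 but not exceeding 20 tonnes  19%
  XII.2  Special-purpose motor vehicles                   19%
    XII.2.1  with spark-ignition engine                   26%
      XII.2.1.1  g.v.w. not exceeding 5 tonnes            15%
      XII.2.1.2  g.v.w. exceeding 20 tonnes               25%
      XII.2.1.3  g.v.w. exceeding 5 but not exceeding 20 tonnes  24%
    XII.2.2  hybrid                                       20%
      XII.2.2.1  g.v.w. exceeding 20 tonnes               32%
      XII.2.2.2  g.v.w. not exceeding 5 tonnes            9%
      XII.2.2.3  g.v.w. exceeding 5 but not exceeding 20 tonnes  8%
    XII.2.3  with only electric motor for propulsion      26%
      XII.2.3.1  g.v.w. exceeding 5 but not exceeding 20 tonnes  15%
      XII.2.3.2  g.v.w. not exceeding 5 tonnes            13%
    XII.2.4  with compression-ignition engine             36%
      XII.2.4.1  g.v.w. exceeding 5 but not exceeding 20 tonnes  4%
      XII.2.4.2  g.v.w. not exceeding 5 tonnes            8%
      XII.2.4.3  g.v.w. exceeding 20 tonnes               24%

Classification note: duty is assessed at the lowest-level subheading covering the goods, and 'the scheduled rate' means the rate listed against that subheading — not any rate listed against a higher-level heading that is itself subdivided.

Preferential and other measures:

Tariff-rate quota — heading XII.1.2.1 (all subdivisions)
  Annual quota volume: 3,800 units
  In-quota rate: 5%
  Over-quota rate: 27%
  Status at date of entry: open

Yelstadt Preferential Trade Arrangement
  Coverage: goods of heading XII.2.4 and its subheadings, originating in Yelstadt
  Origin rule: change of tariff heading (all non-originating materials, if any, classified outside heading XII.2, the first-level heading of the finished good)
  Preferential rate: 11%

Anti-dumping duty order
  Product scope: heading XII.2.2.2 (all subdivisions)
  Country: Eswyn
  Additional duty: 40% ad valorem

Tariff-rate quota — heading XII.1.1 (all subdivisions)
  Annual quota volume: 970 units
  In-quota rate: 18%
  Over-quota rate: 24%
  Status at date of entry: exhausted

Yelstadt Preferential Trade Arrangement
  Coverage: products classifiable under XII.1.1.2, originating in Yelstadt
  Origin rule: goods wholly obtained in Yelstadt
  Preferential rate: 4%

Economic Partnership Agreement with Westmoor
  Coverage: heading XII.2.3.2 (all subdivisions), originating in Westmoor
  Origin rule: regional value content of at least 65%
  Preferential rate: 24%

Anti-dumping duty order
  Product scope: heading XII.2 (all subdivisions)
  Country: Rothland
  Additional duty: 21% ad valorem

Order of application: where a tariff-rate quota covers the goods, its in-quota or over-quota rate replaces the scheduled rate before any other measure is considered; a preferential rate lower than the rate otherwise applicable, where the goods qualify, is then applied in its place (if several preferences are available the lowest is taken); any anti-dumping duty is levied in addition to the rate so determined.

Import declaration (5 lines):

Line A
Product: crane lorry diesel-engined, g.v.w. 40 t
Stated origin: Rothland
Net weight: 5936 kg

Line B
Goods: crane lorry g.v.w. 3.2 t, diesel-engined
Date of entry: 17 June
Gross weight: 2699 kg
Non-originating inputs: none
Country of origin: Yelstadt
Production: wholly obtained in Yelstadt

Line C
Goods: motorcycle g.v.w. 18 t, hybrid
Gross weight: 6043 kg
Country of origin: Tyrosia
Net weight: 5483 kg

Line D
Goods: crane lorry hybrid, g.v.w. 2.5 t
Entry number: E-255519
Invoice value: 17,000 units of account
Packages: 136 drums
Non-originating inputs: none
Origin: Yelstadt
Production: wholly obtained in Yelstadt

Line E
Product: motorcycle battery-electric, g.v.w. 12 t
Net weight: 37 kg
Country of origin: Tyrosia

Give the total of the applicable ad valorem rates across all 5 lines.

105%

Line A: crane lorry → XII.2; diesel-engined → XII.2.4; g.v.w. 40 t → XII.2.4.3. Scheduled 24%. anti-dumping (Rothland, XII.2): +21%; total 24% + 21% = 45%. → 45%.
Line B: crane lorry → XII.2; diesel-engined → XII.2.4; g.v.w. 3.2 t → XII.2.4.2. Scheduled 8%. Yelstadt agreement on XII.2.4: CTH met → 11% available; Yelstadt agreement on XII.1.1.2: XII.2.4.2 not covered; preference 11% not lower than 8% → no reduction. → 8%.
Line C: motorcycle → XII.1; hybrid → XII.1.3; g.v.w. 18 t → XII.1.3.3. Scheduled 19%. No special measure applies. → 19%.
Line D: crane lorry → XII.2; hybrid → XII.2.2; g.v.w. 2.5 t → XII.2.2.2. Scheduled 9%. Yelstadt agreement on XII.2.4: XII.2.2.2 not covered; Yelstadt agreement on XII.1.1.2: XII.2.2.2 not covered. → 9%.
Line E: motorcycle → XII.1; battery-electric → XII.1.1; g.v.w. 12 t → XII.1.1.3. Scheduled 38%. quota on XII.1.1 exhausted → over-quota 24%. → 24%.
Sum: 45% + 8% + 19% + 9% + 24% = 105%.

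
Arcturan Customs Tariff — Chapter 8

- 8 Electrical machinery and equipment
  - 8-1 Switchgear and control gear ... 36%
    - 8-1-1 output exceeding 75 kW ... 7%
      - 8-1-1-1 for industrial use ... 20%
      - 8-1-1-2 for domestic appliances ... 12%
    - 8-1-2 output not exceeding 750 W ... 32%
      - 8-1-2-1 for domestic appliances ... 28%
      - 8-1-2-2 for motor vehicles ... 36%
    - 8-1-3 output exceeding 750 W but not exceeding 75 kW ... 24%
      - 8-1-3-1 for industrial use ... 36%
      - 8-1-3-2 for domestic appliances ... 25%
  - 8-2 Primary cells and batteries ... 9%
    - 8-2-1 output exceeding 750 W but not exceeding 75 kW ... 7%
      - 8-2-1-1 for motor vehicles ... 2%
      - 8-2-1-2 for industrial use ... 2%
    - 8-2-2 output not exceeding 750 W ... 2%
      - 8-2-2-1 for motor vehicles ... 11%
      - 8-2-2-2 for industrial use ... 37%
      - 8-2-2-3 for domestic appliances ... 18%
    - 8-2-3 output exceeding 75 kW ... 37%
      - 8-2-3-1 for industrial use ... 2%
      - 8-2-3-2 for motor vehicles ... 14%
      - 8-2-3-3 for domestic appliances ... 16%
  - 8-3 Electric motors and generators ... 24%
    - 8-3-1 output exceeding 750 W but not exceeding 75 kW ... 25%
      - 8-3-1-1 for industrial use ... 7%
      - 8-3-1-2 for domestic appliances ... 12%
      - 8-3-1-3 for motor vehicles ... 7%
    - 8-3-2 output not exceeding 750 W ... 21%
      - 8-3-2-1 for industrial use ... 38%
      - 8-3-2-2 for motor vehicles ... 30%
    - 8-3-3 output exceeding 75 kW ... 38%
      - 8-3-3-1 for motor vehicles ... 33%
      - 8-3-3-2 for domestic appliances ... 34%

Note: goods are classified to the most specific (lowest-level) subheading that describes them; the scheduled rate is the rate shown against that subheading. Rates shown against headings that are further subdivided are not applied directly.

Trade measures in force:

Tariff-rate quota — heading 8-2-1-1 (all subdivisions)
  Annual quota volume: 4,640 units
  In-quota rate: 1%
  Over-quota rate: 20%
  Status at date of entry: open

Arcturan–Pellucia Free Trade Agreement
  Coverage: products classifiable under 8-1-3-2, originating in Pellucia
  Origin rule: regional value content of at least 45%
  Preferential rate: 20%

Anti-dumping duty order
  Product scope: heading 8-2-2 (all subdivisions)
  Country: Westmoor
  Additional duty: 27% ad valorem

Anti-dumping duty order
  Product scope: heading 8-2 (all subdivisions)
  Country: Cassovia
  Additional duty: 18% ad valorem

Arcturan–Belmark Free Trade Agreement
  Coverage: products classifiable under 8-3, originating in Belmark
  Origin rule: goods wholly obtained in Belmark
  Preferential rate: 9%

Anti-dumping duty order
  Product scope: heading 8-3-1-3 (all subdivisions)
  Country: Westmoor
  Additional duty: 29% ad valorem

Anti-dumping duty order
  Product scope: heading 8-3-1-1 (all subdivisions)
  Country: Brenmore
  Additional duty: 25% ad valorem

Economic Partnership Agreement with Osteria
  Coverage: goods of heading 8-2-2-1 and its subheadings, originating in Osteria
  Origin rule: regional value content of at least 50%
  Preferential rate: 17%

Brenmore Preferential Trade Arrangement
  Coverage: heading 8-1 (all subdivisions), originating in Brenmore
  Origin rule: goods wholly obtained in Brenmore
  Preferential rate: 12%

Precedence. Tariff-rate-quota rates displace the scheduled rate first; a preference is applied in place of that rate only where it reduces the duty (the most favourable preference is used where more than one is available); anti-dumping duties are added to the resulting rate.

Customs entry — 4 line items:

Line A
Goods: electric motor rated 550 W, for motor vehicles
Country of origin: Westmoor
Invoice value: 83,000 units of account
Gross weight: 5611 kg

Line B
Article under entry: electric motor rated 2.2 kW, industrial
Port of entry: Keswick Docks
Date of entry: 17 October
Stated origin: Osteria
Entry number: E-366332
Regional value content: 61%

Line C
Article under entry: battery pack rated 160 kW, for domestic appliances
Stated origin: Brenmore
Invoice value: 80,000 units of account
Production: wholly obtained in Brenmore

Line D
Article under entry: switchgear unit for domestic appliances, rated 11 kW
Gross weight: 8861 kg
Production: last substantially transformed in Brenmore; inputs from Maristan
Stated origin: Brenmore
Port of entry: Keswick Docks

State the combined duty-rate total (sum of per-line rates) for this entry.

Line A: electric motor → 8-3; rated 550 W → 8-3-2; for motor vehicles → 8-3-2-2. Scheduled 30%. No special measure applies. → 30%.
Line B: electric motor → 8-3; rated 2.2 kW → 8-3-1; industrial → 8-3-1-1. Scheduled 7%. Osteria agreement on 8-2-2-1: 8-3-1-1 not covered. → 7%.
Line C: battery pack → 8-2; rated 160 kW → 8-2-3; for domestic appliances → 8-2-3-3. Scheduled 16%. Brenmore agreement on 8-1: 8-2-3-3 not covered. → 16%.
Line D: switchgear unit → 8-1; rated 11 kW → 8-1-3; for domestic appliances → 8-1-3-2. Scheduled 25%. Brenmore agreement on 8-1: not wholly obtained. → 25%.
Sum: 30% + 7% + 16% + 25% = 78%.

78%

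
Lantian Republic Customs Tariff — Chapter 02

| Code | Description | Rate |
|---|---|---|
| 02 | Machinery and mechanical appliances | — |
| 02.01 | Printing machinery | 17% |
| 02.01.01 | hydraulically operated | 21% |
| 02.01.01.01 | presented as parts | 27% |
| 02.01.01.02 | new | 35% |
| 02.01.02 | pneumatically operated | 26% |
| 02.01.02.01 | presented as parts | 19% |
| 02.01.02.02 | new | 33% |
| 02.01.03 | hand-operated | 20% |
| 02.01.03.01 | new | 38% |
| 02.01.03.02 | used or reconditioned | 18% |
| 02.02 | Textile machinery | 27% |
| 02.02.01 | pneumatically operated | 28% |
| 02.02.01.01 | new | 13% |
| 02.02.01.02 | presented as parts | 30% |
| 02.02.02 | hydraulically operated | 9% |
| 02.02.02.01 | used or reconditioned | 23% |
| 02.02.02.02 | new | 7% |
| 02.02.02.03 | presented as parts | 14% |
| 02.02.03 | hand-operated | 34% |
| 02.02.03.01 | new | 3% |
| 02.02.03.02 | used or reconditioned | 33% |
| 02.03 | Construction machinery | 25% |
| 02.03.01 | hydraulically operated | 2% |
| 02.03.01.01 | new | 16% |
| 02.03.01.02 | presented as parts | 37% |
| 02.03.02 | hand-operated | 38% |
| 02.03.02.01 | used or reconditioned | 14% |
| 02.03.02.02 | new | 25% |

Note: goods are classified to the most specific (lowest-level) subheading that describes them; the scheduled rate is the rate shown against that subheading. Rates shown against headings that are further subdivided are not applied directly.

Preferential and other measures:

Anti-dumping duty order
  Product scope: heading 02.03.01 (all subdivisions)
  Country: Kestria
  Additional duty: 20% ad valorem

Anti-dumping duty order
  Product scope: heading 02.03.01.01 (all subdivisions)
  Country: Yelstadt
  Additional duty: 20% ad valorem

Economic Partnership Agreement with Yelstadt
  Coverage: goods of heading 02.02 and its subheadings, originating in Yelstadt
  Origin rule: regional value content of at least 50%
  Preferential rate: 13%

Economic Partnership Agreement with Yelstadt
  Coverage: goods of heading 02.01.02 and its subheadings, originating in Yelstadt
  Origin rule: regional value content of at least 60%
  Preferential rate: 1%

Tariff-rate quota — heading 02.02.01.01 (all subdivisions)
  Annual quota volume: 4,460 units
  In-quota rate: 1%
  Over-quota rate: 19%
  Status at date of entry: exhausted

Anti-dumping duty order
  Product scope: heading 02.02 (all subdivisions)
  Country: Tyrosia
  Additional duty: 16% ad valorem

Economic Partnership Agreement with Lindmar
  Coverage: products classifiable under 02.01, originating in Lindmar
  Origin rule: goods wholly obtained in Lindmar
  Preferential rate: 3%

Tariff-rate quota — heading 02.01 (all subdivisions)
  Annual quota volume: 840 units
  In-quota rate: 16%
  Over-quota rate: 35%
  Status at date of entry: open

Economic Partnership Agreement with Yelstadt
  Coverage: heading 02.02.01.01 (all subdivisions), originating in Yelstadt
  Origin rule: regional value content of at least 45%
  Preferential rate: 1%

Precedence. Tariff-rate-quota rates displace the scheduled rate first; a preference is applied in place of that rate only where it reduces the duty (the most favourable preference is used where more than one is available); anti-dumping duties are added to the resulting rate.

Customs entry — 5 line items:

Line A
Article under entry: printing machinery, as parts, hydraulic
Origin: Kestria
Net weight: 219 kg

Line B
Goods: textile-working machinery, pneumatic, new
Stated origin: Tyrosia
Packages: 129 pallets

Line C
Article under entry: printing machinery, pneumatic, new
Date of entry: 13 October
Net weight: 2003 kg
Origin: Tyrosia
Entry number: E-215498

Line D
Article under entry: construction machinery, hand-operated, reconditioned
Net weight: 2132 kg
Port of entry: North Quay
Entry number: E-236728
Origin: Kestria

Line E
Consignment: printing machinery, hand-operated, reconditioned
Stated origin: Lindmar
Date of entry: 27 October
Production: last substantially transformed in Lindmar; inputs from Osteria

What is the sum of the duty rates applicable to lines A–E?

Line A: printing → 02.01; hydraulic → 02.01.01; as parts → 02.01.01.01. Scheduled 27%. quota on 02.01 open → in-quota 16%. → 16%.
Line B: textile-working → 02.02; pneumatic → 02.02.01; new → 02.02.01.01. Scheduled 13%. quota on 02.02.01.01 exhausted → over-quota 19%; anti-dumping (Tyrosia, 02.02): +16%; total 19% + 16% = 35%. → 35%.
Line C: printing → 02.01; pneumatic → 02.01.02; new → 02.01.02.02. Scheduled 33%. quota on 02.01 open → in-quota 16%. → 16%.
Line D: construction → 02.03; hand-operated → 02.03.02; reconditioned → 02.03.02.01. Scheduled 14%. No special measure applies. → 14%.
Line E: printing → 02.01; hand-operated → 02.01.03; reconditioned → 02.01.03.02. Scheduled 18%. quota on 02.01 open → in-quota 16%; Lindmar agreement on 02.01: not wholly obtained. → 16%.
Sum: 16% + 35% + 16% + 14% + 16% = 97%.

97%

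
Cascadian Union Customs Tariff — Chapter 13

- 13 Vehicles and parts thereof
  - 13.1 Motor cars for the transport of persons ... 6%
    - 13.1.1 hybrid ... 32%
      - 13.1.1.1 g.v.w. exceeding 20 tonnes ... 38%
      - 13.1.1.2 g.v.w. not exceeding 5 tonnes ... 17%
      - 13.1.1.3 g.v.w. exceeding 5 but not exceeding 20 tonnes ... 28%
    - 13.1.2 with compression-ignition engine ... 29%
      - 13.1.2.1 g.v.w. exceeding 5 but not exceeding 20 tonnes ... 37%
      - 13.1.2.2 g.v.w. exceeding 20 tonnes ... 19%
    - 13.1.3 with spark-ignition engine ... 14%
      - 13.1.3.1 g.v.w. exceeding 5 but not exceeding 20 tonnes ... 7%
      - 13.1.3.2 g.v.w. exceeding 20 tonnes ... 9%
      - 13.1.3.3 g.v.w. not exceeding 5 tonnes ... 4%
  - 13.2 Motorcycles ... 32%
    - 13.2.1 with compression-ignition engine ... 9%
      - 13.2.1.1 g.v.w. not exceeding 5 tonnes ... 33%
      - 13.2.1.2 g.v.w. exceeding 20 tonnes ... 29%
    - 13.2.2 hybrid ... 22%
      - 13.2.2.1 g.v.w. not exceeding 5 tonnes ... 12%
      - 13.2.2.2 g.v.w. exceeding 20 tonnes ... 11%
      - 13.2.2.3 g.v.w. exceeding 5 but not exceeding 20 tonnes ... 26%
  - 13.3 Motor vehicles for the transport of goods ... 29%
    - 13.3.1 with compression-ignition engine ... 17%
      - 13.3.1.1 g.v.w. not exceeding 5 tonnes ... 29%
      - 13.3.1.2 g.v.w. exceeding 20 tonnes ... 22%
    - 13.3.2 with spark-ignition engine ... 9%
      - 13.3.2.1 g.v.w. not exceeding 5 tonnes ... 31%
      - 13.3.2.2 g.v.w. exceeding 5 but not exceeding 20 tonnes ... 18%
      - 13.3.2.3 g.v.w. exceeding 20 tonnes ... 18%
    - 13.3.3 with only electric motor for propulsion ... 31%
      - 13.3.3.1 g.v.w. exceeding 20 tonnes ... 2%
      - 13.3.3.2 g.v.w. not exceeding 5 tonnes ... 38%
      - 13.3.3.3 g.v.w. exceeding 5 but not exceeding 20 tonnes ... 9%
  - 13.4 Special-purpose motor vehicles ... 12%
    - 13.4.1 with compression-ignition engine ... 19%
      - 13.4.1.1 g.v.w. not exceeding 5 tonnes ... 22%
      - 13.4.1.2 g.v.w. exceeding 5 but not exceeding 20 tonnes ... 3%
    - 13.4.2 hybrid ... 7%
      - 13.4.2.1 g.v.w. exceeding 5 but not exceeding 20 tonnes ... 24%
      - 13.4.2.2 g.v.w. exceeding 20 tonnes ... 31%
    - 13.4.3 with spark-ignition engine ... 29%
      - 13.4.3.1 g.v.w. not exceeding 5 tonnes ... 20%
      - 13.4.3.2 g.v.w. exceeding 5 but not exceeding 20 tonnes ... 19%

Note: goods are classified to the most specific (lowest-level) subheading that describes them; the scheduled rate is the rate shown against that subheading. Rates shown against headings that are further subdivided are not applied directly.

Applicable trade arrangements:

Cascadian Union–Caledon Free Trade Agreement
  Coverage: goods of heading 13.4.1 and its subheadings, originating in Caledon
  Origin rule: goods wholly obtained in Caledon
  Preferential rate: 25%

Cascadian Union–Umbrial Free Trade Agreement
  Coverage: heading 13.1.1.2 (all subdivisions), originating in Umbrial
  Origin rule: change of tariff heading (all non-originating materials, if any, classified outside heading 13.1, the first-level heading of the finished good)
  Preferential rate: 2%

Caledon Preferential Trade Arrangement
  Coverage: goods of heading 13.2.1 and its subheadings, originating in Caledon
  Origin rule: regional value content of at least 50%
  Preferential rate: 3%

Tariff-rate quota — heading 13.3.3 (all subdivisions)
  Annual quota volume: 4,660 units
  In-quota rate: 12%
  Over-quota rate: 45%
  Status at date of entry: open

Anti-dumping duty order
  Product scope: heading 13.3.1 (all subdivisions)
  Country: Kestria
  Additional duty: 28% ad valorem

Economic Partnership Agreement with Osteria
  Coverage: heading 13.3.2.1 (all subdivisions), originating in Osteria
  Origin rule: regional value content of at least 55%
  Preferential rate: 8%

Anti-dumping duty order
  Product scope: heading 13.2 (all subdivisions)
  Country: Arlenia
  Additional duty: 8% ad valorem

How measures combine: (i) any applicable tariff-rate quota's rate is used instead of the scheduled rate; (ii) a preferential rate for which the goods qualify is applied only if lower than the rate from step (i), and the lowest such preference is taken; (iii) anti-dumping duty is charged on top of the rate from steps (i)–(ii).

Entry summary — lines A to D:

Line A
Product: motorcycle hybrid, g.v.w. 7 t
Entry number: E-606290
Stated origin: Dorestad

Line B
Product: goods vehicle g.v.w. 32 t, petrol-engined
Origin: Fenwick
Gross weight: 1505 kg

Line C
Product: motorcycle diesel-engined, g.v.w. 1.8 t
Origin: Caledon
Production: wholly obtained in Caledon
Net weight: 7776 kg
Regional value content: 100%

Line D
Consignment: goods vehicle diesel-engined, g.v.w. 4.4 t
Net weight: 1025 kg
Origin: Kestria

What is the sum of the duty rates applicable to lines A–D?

104%

Line A: motorcycle → 13.2; hybrid → 13.2.2; g.v.w. 7 t → 13.2.2.3. Scheduled 26%. No special measure applies. → 26%.
Line B: goods vehicle → 13.3; petrol-engined → 13.3.2; g.v.w. 32 t → 13.3.2.3. Scheduled 18%. No special measure applies. → 18%.
Line C: motorcycle → 13.2; diesel-engined → 13.2.1; g.v.w. 1.8 t → 13.2.1.1. Scheduled 33%. Caledon agreement on 13.4.1: 13.2.1.1 not covered; Caledon agreement on 13.2.1: RVC ≥ 50% → 3% available; preferential 3%. → 3%.
Line D: goods vehicle → 13.3; diesel-engined → 13.3.1; g.v.w. 4.4 t → 13.3.1.1. Scheduled 29%. anti-dumping (Kestria, 13.3.1): +28%; total 29% + 28% = 57%. → 57%.
Sum: 26% + 18% + 3% + 57% = 104%.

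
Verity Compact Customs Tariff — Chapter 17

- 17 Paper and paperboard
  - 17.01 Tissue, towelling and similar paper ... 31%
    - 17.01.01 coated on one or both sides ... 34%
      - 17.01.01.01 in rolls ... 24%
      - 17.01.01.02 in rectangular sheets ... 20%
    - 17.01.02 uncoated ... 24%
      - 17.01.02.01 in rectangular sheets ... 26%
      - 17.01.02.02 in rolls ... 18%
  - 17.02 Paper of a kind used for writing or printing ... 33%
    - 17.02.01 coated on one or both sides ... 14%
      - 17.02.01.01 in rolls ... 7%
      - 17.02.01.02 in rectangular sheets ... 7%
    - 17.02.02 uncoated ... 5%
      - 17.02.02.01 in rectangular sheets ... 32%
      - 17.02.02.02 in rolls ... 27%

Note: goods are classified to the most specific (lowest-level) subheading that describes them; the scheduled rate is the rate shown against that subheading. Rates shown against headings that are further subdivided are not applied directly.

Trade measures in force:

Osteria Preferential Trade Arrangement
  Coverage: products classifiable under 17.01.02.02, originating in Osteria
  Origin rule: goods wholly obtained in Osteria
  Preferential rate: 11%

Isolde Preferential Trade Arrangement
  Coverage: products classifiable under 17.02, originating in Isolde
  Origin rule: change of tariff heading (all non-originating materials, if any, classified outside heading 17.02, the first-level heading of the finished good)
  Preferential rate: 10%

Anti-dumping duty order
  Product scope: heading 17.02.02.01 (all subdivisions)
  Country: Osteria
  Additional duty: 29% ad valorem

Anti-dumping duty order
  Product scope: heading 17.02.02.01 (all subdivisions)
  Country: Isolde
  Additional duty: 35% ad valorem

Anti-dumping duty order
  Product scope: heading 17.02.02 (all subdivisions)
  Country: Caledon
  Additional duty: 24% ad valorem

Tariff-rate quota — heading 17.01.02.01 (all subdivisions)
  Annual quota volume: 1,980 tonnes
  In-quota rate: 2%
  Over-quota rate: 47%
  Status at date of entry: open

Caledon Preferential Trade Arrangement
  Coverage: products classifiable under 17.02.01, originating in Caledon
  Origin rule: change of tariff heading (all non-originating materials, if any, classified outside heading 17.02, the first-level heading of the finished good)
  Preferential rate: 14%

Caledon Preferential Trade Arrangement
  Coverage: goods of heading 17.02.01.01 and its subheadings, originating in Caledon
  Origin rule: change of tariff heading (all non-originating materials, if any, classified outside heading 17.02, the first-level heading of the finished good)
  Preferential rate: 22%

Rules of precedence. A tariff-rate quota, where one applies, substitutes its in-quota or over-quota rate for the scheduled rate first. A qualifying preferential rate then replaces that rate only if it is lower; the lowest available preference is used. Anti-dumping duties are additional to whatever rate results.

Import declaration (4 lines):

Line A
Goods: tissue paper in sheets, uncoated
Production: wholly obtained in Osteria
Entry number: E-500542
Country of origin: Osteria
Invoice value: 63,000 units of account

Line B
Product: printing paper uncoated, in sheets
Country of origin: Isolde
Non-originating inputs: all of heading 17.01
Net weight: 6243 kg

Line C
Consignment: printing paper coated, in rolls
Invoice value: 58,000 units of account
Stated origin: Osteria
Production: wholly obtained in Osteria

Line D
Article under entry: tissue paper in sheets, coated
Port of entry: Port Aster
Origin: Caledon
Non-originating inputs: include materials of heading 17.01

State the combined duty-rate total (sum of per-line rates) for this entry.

74%

Line A: tissue paper → 17.01; uncoated → 17.01.02; in sheets → 17.01.02.01. Scheduled 26%. quota on 17.01.02.01 open → in-quota 2%; Osteria agreement on 17.01.02.02: 17.01.02.01 not covered. → 2%.
Line B: printing paper → 17.02; uncoated → 17.02.02; in sheets → 17.02.02.01. Scheduled 32%. Isolde agreement on 17.02: CTH met → 10% available; preferential 10%; anti-dumping (Isolde, 17.02.02.01): +35%; total 10% + 35% = 45%. → 45%.
Line C: printing paper → 17.02; coated → 17.02.01; in rolls → 17.02.01.01. Scheduled 7%. Osteria agreement on 17.01.02.02: 17.02.01.01 not covered. → 7%.
Line D: tissue paper → 17.01; coated → 17.01.01; in sheets → 17.01.01.02. Scheduled 20%. Caledon agreement on 17.02.01: 17.01.01.02 not covered; Caledon agreement on 17.02.01.01: 17.01.01.02 not covered. → 20%.
Sum: 2% + 45% + 7% + 20% = 74%.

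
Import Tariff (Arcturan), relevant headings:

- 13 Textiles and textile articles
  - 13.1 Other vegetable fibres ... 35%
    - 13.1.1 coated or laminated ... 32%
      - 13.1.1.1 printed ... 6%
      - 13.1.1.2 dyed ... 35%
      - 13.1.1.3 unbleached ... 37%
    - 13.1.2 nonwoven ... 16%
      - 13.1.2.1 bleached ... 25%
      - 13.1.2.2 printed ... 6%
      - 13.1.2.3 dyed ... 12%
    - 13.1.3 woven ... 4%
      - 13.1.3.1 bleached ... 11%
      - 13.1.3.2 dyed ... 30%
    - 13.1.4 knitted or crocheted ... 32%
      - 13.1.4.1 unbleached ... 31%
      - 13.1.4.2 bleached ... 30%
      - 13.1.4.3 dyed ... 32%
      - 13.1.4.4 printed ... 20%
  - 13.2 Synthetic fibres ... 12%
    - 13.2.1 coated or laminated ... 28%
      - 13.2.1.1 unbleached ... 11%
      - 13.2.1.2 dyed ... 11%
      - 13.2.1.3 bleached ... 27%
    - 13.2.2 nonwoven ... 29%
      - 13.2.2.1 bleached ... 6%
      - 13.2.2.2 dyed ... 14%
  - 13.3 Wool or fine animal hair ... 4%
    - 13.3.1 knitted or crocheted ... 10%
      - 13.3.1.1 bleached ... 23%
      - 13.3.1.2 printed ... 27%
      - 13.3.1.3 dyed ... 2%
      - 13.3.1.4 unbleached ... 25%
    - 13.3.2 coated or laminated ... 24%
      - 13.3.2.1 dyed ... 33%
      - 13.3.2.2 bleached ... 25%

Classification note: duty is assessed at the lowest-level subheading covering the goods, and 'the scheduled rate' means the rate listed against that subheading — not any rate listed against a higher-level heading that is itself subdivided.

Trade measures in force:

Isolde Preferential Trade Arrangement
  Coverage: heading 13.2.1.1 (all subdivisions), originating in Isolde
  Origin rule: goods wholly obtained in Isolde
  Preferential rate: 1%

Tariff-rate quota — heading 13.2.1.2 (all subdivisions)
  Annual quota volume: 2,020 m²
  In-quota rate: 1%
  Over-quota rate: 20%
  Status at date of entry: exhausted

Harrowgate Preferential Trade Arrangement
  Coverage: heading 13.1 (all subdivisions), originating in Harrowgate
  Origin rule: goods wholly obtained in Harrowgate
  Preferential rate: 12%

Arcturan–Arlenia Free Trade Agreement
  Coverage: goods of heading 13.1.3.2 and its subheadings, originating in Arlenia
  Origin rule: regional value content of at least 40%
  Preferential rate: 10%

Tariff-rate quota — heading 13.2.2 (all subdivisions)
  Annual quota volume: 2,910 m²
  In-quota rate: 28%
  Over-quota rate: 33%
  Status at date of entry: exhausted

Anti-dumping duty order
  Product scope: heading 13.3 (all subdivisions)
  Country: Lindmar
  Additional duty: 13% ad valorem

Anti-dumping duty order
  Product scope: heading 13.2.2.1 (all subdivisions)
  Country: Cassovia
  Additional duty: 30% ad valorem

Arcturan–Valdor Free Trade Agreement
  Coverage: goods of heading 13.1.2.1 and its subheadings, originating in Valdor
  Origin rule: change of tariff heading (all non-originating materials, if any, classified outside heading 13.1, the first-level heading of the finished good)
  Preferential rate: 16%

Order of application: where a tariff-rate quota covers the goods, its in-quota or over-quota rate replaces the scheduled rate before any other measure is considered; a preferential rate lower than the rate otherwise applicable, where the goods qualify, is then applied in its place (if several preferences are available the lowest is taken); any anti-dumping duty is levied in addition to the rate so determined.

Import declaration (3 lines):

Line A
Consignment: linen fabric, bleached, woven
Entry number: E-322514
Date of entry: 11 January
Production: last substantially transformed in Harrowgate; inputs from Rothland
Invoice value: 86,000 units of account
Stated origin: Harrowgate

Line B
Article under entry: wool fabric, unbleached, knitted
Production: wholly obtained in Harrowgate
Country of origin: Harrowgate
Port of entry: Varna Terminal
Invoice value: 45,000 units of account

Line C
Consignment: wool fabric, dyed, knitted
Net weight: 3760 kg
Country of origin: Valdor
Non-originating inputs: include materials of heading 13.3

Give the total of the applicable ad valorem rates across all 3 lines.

Line A: linen → 13.1; woven → 13.1.3; bleached → 13.1.3.1. Scheduled 11%. Harrowgate agreement on 13.1: not wholly obtained. → 11%.
Line B: wool → 13.3; knitted → 13.3.1; unbleached → 13.3.1.4. Scheduled 25%. Harrowgate agreement on 13.1: 13.3.1.4 not covered. → 25%.
Line C: wool → 13.3; knitted → 13.3.1; dyed → 13.3.1.3. Scheduled 2%. Valdor agreement on 13.1.2.1: 13.3.1.3 not covered. → 2%.
Sum: 11% + 25% + 2% = 38%.

38%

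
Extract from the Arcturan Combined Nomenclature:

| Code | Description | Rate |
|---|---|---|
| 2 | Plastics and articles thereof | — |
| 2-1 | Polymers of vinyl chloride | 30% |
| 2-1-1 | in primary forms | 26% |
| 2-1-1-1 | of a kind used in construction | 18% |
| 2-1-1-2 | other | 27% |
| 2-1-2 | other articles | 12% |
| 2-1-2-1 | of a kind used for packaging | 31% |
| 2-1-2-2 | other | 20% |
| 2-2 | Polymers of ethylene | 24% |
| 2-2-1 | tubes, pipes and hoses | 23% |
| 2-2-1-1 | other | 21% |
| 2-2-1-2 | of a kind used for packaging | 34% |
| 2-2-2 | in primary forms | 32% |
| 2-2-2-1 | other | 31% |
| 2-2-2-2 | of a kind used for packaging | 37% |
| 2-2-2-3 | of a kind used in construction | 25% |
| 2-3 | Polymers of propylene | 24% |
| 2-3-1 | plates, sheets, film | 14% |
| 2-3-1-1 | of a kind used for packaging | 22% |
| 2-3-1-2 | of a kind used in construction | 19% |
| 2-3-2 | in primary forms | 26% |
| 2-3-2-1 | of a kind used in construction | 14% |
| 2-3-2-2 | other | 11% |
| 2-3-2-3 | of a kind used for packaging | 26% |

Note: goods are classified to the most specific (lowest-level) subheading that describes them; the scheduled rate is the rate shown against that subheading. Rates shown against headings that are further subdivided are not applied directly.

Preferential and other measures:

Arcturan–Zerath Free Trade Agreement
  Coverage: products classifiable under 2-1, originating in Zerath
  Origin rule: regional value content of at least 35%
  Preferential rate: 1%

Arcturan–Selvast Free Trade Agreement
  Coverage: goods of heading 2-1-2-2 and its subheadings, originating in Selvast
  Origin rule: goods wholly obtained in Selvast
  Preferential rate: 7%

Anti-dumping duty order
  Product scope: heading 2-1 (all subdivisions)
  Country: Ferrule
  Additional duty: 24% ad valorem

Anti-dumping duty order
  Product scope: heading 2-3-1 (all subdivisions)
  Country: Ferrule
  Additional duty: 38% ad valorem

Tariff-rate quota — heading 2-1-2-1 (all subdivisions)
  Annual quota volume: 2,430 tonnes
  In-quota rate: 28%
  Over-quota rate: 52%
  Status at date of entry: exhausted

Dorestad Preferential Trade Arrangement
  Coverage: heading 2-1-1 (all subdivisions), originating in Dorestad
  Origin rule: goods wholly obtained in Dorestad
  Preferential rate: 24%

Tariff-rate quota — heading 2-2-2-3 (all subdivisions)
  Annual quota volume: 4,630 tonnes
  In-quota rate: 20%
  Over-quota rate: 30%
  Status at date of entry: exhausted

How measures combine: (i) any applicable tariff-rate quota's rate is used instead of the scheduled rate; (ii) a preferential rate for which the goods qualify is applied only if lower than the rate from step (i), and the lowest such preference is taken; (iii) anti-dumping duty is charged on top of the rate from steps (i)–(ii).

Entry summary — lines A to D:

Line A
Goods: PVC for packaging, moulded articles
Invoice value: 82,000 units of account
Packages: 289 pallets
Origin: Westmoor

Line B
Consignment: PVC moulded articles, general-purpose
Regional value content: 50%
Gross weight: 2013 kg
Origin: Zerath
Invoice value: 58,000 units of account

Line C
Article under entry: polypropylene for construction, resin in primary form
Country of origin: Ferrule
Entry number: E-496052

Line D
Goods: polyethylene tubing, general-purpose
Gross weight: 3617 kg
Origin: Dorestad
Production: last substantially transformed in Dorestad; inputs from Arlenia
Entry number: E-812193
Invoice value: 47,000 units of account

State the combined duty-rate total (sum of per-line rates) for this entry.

88%

Line A: PVC → 2-1; moulded articles → 2-1-2; for packaging → 2-1-2-1. Scheduled 31%. quota on 2-1-2-1 exhausted → over-quota 52%. → 52%.
Line B: PVC → 2-1; moulded articles → 2-1-2; general-purpose → 2-1-2-2. Scheduled 20%. Zerath agreement on 2-1: RVC ≥ 35% → 1% available; preferential 1%. → 1%.
Line C: polypropylene → 2-3; resin in primary form → 2-3-2; for construction → 2-3-2-1. Scheduled 14%. No special measure applies. → 14%.
Line D: polyethylene → 2-2; tubing → 2-2-1; general-purpose → 2-2-1-1. Scheduled 21%. Dorestad agreement on 2-1-1: 2-2-1-1 not covered. → 21%.
Sum: 52% + 1% + 14% + 21% = 88%.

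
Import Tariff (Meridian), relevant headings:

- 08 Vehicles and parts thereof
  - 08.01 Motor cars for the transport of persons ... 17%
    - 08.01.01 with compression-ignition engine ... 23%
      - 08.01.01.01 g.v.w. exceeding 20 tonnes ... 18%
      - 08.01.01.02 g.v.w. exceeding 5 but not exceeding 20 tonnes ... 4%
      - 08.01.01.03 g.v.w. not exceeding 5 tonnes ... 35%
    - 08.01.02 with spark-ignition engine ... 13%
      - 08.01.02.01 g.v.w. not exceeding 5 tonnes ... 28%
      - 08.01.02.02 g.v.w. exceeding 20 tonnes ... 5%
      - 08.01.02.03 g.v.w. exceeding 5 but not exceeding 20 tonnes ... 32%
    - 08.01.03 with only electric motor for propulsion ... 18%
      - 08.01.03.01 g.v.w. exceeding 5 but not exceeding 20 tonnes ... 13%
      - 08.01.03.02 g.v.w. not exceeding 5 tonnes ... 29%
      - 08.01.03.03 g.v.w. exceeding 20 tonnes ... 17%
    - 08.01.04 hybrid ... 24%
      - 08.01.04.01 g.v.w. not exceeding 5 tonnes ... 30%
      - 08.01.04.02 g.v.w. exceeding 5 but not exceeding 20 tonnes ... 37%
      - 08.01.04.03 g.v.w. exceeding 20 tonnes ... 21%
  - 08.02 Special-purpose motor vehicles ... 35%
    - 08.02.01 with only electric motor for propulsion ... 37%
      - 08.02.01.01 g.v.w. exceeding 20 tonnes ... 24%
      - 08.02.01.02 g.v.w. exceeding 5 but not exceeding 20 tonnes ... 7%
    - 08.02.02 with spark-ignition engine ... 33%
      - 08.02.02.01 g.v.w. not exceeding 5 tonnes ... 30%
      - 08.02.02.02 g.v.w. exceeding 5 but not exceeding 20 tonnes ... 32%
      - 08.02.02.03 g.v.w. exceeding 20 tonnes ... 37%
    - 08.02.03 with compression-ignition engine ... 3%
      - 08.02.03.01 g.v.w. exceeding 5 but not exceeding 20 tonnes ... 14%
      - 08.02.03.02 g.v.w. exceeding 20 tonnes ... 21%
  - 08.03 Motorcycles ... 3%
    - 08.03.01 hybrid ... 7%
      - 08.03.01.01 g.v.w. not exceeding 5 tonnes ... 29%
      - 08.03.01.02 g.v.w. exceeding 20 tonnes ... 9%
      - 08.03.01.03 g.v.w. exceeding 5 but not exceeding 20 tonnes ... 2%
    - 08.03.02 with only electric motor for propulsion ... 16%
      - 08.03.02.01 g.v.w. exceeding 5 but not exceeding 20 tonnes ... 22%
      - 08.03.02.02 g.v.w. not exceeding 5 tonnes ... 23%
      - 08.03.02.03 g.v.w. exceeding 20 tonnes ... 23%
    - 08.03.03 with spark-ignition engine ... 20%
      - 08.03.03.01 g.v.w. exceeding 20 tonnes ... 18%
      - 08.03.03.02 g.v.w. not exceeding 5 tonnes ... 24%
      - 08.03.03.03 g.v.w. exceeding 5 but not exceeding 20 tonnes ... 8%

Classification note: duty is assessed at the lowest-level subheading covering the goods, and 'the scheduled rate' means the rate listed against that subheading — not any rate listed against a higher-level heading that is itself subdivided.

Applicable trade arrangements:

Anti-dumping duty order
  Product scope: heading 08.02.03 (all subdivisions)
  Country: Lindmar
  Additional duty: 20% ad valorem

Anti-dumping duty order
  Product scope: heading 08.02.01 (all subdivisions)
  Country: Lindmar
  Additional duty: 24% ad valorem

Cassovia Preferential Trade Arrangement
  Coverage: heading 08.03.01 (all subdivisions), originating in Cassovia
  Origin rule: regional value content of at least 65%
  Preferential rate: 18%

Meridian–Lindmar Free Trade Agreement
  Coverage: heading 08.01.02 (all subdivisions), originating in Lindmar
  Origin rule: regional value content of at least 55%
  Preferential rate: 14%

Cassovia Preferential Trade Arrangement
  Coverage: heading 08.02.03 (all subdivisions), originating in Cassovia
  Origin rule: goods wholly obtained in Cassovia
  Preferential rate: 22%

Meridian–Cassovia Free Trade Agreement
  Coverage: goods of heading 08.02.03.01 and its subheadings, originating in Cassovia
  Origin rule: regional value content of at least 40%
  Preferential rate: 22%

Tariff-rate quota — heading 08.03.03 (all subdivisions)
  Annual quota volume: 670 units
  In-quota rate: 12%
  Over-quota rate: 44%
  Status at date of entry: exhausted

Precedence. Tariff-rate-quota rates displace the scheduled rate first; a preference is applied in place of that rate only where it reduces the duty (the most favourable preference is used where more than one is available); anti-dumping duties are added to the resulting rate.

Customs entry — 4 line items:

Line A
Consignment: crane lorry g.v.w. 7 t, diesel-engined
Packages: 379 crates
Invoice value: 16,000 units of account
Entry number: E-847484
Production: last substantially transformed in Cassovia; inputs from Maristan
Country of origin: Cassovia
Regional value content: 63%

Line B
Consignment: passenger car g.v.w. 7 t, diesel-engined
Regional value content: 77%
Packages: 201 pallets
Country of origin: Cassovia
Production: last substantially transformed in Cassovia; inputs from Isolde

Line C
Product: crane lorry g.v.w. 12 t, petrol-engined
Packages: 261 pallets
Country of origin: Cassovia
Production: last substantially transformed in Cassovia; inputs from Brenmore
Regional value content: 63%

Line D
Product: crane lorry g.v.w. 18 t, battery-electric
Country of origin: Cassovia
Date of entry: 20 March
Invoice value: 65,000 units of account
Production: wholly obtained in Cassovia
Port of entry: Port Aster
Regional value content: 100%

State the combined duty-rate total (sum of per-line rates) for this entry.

Line A: crane lorry → 08.02; diesel-engined → 08.02.03; g.v.w. 7 t → 08.02.03.01. Scheduled 14%. Cassovia agreement on 08.03.01: 08.02.03.01 not covered; Cassovia agreement on 08.02.03: not wholly obtained; Cassovia agreement on 08.02.03.01: RVC ≥ 40% → 22% available; preference 22% not lower than 14% → no reduction. → 14%.
Line B: passenger car → 08.01; diesel-engined → 08.01.01; g.v.w. 7 t → 08.01.01.02. Scheduled 4%. Cassovia agreement on 08.03.01: 08.01.01.02 not covered; Cassovia agreement on 08.02.03: 08.01.01.02 not covered; Cassovia agreement on 08.02.03.01: 08.01.01.02 not covered. → 4%.
Line C: crane lorry → 08.02; petrol-engined → 08.02.02; g.v.w. 12 t → 08.02.02.02. Scheduled 32%. Cassovia agreement on 08.03.01: 08.02.02.02 not covered; Cassovia agreement on 08.02.03: 08.02.02.02 not covered; Cassovia agreement on 08.02.03.01: 08.02.02.02 not covered. → 32%.
Line D: crane lorry → 08.02; battery-electric → 08.02.01; g.v.w. 18 t → 08.02.01.02. Scheduled 7%. Cassovia agreement on 08.03.01: 08.02.01.02 not covered; Cassovia agreement on 08.02.03: 08.02.01.02 not covered; Cassovia agreement on 08.02.03.01: 08.02.01.02 not covered. → 7%.
Sum: 14% + 4% + 32% + 7% = 57%.

57%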